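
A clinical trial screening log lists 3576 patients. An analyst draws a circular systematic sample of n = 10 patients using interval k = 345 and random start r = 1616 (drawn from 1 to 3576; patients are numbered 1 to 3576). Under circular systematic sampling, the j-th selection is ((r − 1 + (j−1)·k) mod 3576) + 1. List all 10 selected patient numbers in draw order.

1616, 1961, 2306, 2651, 2996, 3341, 110, 455, 800, 1145

Selection 1: 1616
Selection 2: 1616 + 345 = 1961
Selection 3: 1961 + 345 = 2306
Selection 4: 2306 + 345 = 2651
Selection 5: 2651 + 345 = 2996
Selection 6: 2996 + 345 = 3341
Selection 7: 3341 + 345 = 3686 → 3686 − 3576 = 110
Selection 8: 110 + 345 = 455
Selection 9: 455 + 345 = 800
Selection 10: 800 + 345 = 1145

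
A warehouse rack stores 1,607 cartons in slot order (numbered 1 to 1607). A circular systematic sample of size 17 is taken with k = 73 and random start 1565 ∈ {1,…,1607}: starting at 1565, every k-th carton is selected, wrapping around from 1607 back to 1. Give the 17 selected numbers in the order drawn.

Selection 1: 1565
Selection 2: 1565 + 73 = 1638 → 1638 − 1607 = 31
Selection 3: 31 + 73 = 104
Selection 4: 104 + 73 = 177
Selection 5: 177 + 73 = 250
Selection 6: 250 + 73 = 323
Selection 7: 323 + 73 = 396
Selection 8: 396 + 73 = 469
Selection 9: 469 + 73 = 542
Selection 10: 542 + 73 = 615
Selection 11: 615 + 73 = 688
Selection 12: 688 + 73 = 761
Selection 13: 761 + 73 = 834
Selection 14: 834 + 73 = 907
Selection 15: 907 + 73 = 980
Selection 16: 980 + 73 = 1053
Selection 17: 1053 + 73 = 1126

1565, 31, 104, 177, 250, 323, 396, 469, 542, 615, 688, 761, 834, 907, 980, 1053, 1126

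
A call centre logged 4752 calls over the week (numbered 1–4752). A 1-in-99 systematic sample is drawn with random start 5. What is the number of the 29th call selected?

k = 99
29th selection = r + (29−1)·k = 5 + 28×99 = 5 + 2772 = 2777

2777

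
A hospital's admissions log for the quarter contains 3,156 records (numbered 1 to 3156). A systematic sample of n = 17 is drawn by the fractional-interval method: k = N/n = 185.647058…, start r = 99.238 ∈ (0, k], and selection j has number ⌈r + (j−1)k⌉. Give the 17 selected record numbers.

100, 285, 471, 657, 842, 1028, 1214, 1399, 1585, 1771, 1956, 2142, 2328, 2513, 2699, 2884, 3070

j=1: r + 0k = 99.238 → ⌈·⌉ = 100
j=2: r + 1k = 284.885058… → ⌈·⌉ = 285
j=3: r + 2k = 470.532117… → ⌈·⌉ = 471
j=4: r + 3k = 656.179176… → ⌈·⌉ = 657
j=5: r + 4k = 841.826235… → ⌈·⌉ = 842
j=6: r + 5k = 1027.473294… → ⌈·⌉ = 1028
j=7: r + 6k = 1213.120352… → ⌈·⌉ = 1214
j=8: r + 7k = 1398.767411… → ⌈·⌉ = 1399
j=9: r + 8k = 1584.414470… → ⌈·⌉ = 1585
j=10: r + 9k = 1770.061529… → ⌈·⌉ = 1771
j=11: r + 10k = 1955.708588… → ⌈·⌉ = 1956
j=12: r + 11k = 2141.355647… → ⌈·⌉ = 2142
j=13: r + 12k = 2327.002705… → ⌈·⌉ = 2328
j=14: r + 13k = 2512.649764… → ⌈·⌉ = 2513
j=15: r + 14k = 2698.296823… → ⌈·⌉ = 2699
j=16: r + 15k = 2883.943882… → ⌈·⌉ = 2884
j=17: r + 16k = 3069.590941… → ⌈·⌉ = 3070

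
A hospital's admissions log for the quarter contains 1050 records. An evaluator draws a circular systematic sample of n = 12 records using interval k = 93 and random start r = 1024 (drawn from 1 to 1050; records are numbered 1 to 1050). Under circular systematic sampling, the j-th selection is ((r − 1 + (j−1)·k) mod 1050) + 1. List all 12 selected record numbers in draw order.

1024, 67, 160, 253, 346, 439, 532, 625, 718, 811, 904, 997

Selection 1: 1024
Selection 2: 1024 + 93 = 1117 → 1117 − 1050 = 67
Selection 3: 67 + 93 = 160
Selection 4: 160 + 93 = 253
Selection 5: 253 + 93 = 346
Selection 6: 346 + 93 = 439
Selection 7: 439 + 93 = 532
Selection 8: 532 + 93 = 625
Selection 9: 625 + 93 = 718
Selection 10: 718 + 93 = 811
Selection 11: 811 + 93 = 904
Selection 12: 904 + 93 = 997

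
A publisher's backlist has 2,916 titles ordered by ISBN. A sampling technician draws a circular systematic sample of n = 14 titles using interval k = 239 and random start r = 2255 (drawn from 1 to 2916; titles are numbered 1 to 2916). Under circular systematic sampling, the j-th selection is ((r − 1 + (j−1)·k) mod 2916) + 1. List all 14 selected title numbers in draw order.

Selection 1: 2255
Selection 2: 2255 + 239 = 2494
Selection 3: 2494 + 239 = 2733
Selection 4: 2733 + 239 = 2972 → 2972 − 2916 = 56
Selection 5: 56 + 239 = 295
Selection 6: 295 + 239 = 534
Selection 7: 534 + 239 = 773
Selection 8: 773 + 239 = 1012
Selection 9: 1012 + 239 = 1251
Selection 10: 1251 + 239 = 1490
Selection 11: 1490 + 239 = 1729
Selection 12: 1729 + 239 = 1968
Selection 13: 1968 + 239 = 2207
Selection 14: 2207 + 239 = 2446

2255, 2494, 2733, 56, 295, 534, 773, 1012, 1251, 1490, 1729, 1968, 2207, 2446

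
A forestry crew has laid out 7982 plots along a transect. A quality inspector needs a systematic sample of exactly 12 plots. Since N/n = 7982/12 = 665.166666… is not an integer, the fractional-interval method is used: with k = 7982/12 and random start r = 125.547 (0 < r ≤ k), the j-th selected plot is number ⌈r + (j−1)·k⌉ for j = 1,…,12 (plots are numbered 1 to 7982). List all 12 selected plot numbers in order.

126, 791, 1456, 2122, 2787, 3452, 4117, 4782, 5447, 6113, 6778, 7443

j=1: r + 0k = 125.547 → ⌈·⌉ = 126
j=2: r + 1k = 790.713666… → ⌈·⌉ = 791
j=3: r + 2k = 1455.880333… → ⌈·⌉ = 1456
j=4: r + 3k = 2121.047 → ⌈·⌉ = 2122
j=5: r + 4k = 2786.213666… → ⌈·⌉ = 2787
j=6: r + 5k = 3451.380333… → ⌈·⌉ = 3452
j=7: r + 6k = 4116.547 → ⌈·⌉ = 4117
j=8: r + 7k = 4781.713666… → ⌈·⌉ = 4782
j=9: r + 8k = 5446.880333… → ⌈·⌉ = 5447
j=10: r + 9k = 6112.047 → ⌈·⌉ = 6113
j=11: r + 10k = 6777.213666… → ⌈·⌉ = 6778
j=12: r + 11k = 7442.380333… → ⌈·⌉ = 7443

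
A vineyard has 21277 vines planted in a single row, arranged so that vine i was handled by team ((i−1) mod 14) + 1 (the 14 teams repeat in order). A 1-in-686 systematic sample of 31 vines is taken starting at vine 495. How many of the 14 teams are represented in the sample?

1

Consecutive selections differ by k = 686, so their team numbers differ by 686 mod 14 = 0.
gcd(686, 14) = 14, so the sample visits 14/14 = 1 distinct residues mod 14.
Start 495 is team 5; the teams hit are 5.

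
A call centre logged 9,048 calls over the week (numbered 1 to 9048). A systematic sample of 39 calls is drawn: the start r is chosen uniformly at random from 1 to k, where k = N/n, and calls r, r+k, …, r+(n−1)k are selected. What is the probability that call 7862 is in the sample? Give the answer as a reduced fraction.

k = 9048/39 = 232.
Call 7862 is selected iff r ≡ 7862 (mod 232); exactly one such r in {1,…,232}.
Inclusion probability = 1/232.

1/232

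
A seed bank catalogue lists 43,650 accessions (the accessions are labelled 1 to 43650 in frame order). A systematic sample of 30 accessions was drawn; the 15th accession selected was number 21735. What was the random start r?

1365

k = 43650/30 = 1455
r = 21735 − (15−1)×1455 = 21735 − 20370 = 1365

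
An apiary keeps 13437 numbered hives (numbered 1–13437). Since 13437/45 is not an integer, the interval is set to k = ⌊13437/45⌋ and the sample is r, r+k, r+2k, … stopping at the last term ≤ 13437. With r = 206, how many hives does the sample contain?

45

k = ⌊13437/45⌋ = 298
Achieved size = ⌊(13437 − 206)/298⌋ + 1 = ⌊13231/298⌋ + 1 = 44 + 1 = 45
(last selection: 206 + 44×298 = 13318 ≤ 13437; next would be 13616 > 13437)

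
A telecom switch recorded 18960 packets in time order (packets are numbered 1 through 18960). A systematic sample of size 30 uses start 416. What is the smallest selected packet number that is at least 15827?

16216

k = 18960/30 = 632
Steps past start: ⌈(15827 − 416)/632⌉ = ⌈15411/632⌉ = 25
Selected packet: 416 + 25×632 = 16216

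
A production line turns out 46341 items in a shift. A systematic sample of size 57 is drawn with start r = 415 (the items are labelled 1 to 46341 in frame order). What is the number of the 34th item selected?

27244

k = 46341/57 = 813
34th selection = r + (34−1)·k = 415 + 33×813 = 415 + 26829 = 27244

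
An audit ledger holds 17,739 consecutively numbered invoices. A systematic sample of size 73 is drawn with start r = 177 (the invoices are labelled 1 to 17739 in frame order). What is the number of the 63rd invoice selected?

k = 17739/73 = 243
63rd selection = r + (63−1)·k = 177 + 62×243 = 177 + 15066 = 15243

15243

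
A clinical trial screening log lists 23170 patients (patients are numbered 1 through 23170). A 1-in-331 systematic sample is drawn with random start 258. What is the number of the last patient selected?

k = 331
70th selection = r + (70−1)·k = 258 + 69×331 = 258 + 22839 = 23097

23097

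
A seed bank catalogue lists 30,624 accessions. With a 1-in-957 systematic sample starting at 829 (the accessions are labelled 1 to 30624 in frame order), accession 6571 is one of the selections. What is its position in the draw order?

7

k = 957
position = (6571 − 829)/957 + 1 = 5742/957 + 1 = 6 + 1 = 7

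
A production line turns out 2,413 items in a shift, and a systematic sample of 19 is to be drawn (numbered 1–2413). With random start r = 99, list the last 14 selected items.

734, 861, 988, 1115, 1242, 1369, 1496, 1623, 1750, 1877, 2004, 2131, 2258, 2385

k = N/n = 2413/19 = 127
6th selection = 99 + 5×127 = 734
7th: 734 + 127 = 861
8th: 861 + 127 = 988
9th: 988 + 127 = 1115
10th: 1115 + 127 = 1242
11th: 1242 + 127 = 1369
12th: 1369 + 127 = 1496
13th: 1496 + 127 = 1623
14th: 1623 + 127 = 1750
15th: 1750 + 127 = 1877
16th: 1877 + 127 = 2004
17th: 2004 + 127 = 2131
18th: 2131 + 127 = 2258
19th: 2258 + 127 = 2385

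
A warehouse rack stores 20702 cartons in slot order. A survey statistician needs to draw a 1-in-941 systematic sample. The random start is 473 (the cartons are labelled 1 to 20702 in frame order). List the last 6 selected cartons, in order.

15529, 16470, 17411, 18352, 19293, 20234

17th selection = 473 + 16×941 = 15529
18th: 15529 + 941 = 16470
19th: 16470 + 941 = 17411
20th: 17411 + 941 = 18352
21st: 18352 + 941 = 19293
22nd: 19293 + 941 = 20234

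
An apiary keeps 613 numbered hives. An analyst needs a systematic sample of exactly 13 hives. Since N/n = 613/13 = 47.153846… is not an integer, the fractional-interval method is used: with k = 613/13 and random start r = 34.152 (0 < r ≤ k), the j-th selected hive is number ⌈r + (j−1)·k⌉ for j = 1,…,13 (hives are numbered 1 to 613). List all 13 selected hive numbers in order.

35, 82, 129, 176, 223, 270, 318, 365, 412, 459, 506, 553, 600

j=1: r + 0k = 34.152 → ⌈·⌉ = 35
j=2: r + 1k = 81.305846… → ⌈·⌉ = 82
j=3: r + 2k = 128.459692… → ⌈·⌉ = 129
j=4: r + 3k = 175.613538… → ⌈·⌉ = 176
j=5: r + 4k = 222.767384… → ⌈·⌉ = 223
j=6: r + 5k = 269.921230… → ⌈·⌉ = 270
j=7: r + 6k = 317.075076… → ⌈·⌉ = 318
j=8: r + 7k = 364.228923… → ⌈·⌉ = 365
j=9: r + 8k = 411.382769… → ⌈·⌉ = 412
j=10: r + 9k = 458.536615… → ⌈·⌉ = 459
j=11: r + 10k = 505.690461… → ⌈·⌉ = 506
j=12: r + 11k = 552.844307… → ⌈·⌉ = 553
j=13: r + 12k = 599.998153… → ⌈·⌉ = 600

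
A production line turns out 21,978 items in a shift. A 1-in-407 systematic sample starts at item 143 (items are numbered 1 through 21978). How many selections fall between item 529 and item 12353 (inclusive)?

30

k = 407
First selection ≥ 529: 143 + ⌈(529−143)/407⌉·407 = 143 + 1×407 = 550
Last selection ≤ 12353: 143 + ⌊(12353−143)/407⌋·407 = 143 + 30×407 = 12353
Count = 30 − 1 + 1 = 30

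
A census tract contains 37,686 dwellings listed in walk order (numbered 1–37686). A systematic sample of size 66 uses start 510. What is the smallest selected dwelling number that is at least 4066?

4507

k = 37686/66 = 571
Steps past start: ⌈(4066 − 510)/571⌉ = ⌈3556/571⌉ = 7
Selected dwelling: 510 + 7×571 = 4507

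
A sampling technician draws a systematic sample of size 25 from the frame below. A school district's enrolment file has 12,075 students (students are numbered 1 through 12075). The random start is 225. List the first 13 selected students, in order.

k = N/n = 12075/25 = 483
student 1: 225
student 2: 225 + 483 = 708
student 3: 708 + 483 = 1191
student 4: 1191 + 483 = 1674
student 5: 1674 + 483 = 2157
student 6: 2157 + 483 = 2640
student 7: 2640 + 483 = 3123
student 8: 3123 + 483 = 3606
student 9: 3606 + 483 = 4089
student 10: 4089 + 483 = 4572
student 11: 4572 + 483 = 5055
student 12: 5055 + 483 = 5538
student 13: 5538 + 483 = 6021

225, 708, 1191, 1674, 2157, 2640, 3123, 3606, 4089, 4572, 5055, 5538, 6021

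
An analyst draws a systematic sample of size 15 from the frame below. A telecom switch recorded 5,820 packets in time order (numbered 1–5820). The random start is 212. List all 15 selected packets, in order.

212, 600, 988, 1376, 1764, 2152, 2540, 2928, 3316, 3704, 4092, 4480, 4868, 5256, 5644

k = N/n = 5820/15 = 388
packet 1: 212
packet 2: 212 + 388 = 600
packet 3: 600 + 388 = 988
packet 4: 988 + 388 = 1376
packet 5: 1376 + 388 = 1764
packet 6: 1764 + 388 = 2152
packet 7: 2152 + 388 = 2540
packet 8: 2540 + 388 = 2928
packet 9: 2928 + 388 = 3316
packet 10: 3316 + 388 = 3704
packet 11: 3704 + 388 = 4092
packet 12: 4092 + 388 = 4480
packet 13: 4480 + 388 = 4868
packet 14: 4868 + 388 = 5256
packet 15: 5256 + 388 = 5644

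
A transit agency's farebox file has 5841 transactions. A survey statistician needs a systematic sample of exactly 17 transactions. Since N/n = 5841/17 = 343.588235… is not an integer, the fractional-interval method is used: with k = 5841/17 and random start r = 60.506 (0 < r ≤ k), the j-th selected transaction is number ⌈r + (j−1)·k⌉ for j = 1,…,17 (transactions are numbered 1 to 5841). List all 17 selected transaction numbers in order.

61, 405, 748, 1092, 1435, 1779, 2123, 2466, 2810, 3153, 3497, 3840, 4184, 4528, 4871, 5215, 5558

j=1: r + 0k = 60.506 → ⌈·⌉ = 61
j=2: r + 1k = 404.094235… → ⌈·⌉ = 405
j=3: r + 2k = 747.682470… → ⌈·⌉ = 748
j=4: r + 3k = 1091.270705… → ⌈·⌉ = 1092
j=5: r + 4k = 1434.858941… → ⌈·⌉ = 1435
j=6: r + 5k = 1778.447176… → ⌈·⌉ = 1779
j=7: r + 6k = 2122.035411… → ⌈·⌉ = 2123
j=8: r + 7k = 2465.623647… → ⌈·⌉ = 2466
j=9: r + 8k = 2809.211882… → ⌈·⌉ = 2810
j=10: r + 9k = 3152.800117… → ⌈·⌉ = 3153
j=11: r + 10k = 3496.388352… → ⌈·⌉ = 3497
j=12: r + 11k = 3839.976588… → ⌈·⌉ = 3840
j=13: r + 12k = 4183.564823… → ⌈·⌉ = 4184
j=14: r + 13k = 4527.153058… → ⌈·⌉ = 4528
j=15: r + 14k = 4870.741294… → ⌈·⌉ = 4871
j=16: r + 15k = 5214.329529… → ⌈·⌉ = 5215
j=17: r + 16k = 5557.917764… → ⌈·⌉ = 5558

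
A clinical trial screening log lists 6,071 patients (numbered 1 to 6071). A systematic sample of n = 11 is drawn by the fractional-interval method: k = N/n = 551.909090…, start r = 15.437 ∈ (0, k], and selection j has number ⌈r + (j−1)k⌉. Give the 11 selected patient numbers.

j=1: r + 0k = 15.437 → ⌈·⌉ = 16
j=2: r + 1k = 567.346090… → ⌈·⌉ = 568
j=3: r + 2k = 1119.255181… → ⌈·⌉ = 1120
j=4: r + 3k = 1671.164272… → ⌈·⌉ = 1672
j=5: r + 4k = 2223.073363… → ⌈·⌉ = 2224
j=6: r + 5k = 2774.982454… → ⌈·⌉ = 2775
j=7: r + 6k = 3326.891545… → ⌈·⌉ = 3327
j=8: r + 7k = 3878.800636… → ⌈·⌉ = 3879
j=9: r + 8k = 4430.709727… → ⌈·⌉ = 4431
j=10: r + 9k = 4982.618818… → ⌈·⌉ = 4983
j=11: r + 10k = 5534.527909… → ⌈·⌉ = 5535

16, 568, 1120, 1672, 2224, 2775, 3327, 3879, 4431, 4983, 5535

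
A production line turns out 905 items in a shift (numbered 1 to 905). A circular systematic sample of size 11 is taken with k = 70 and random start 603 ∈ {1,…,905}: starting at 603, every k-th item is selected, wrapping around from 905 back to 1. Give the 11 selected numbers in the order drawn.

603, 673, 743, 813, 883, 48, 118, 188, 258, 328, 398

Selection 1: 603
Selection 2: 603 + 70 = 673
Selection 3: 673 + 70 = 743
Selection 4: 743 + 70 = 813
Selection 5: 813 + 70 = 883
Selection 6: 883 + 70 = 953 → 953 − 905 = 48
Selection 7: 48 + 70 = 118
Selection 8: 118 + 70 = 188
Selection 9: 188 + 70 = 258
Selection 10: 258 + 70 = 328
Selection 11: 328 + 70 = 398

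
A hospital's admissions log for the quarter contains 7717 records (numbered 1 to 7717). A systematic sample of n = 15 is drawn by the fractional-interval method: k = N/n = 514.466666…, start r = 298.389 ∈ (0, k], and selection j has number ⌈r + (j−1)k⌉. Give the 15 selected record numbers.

299, 813, 1328, 1842, 2357, 2871, 3386, 3900, 4415, 4929, 5444, 5958, 6472, 6987, 7501

j=1: r + 0k = 298.389 → ⌈·⌉ = 299
j=2: r + 1k = 812.855666… → ⌈·⌉ = 813
j=3: r + 2k = 1327.322333… → ⌈·⌉ = 1328
j=4: r + 3k = 1841.789 → ⌈·⌉ = 1842
j=5: r + 4k = 2356.255666… → ⌈·⌉ = 2357
j=6: r + 5k = 2870.722333… → ⌈·⌉ = 2871
j=7: r + 6k = 3385.189 → ⌈·⌉ = 3386
j=8: r + 7k = 3899.655666… → ⌈·⌉ = 3900
j=9: r + 8k = 4414.122333… → ⌈·⌉ = 4415
j=10: r + 9k = 4928.589 → ⌈·⌉ = 4929
j=11: r + 10k = 5443.055666… → ⌈·⌉ = 5444
j=12: r + 11k = 5957.522333… → ⌈·⌉ = 5958
j=13: r + 12k = 6471.989 → ⌈·⌉ = 6472
j=14: r + 13k = 6986.455666… → ⌈·⌉ = 6987
j=15: r + 14k = 7500.922333… → ⌈·⌉ = 7501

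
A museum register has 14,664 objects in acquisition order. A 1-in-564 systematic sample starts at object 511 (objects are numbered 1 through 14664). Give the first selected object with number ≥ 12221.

12355

k = 564
Steps past start: ⌈(12221 − 511)/564⌉ = ⌈11710/564⌉ = 21
Selected object: 511 + 21×564 = 12355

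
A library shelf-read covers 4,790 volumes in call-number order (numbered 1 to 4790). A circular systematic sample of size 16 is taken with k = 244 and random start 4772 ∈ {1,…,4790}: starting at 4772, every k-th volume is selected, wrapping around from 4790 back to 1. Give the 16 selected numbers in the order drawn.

4772, 226, 470, 714, 958, 1202, 1446, 1690, 1934, 2178, 2422, 2666, 2910, 3154, 3398, 3642

Selection 1: 4772
Selection 2: 4772 + 244 = 5016 → 5016 − 4790 = 226
Selection 3: 226 + 244 = 470
Selection 4: 470 + 244 = 714
Selection 5: 714 + 244 = 958
Selection 6: 958 + 244 = 1202
Selection 7: 1202 + 244 = 1446
Selection 8: 1446 + 244 = 1690
Selection 9: 1690 + 244 = 1934
Selection 10: 1934 + 244 = 2178
Selection 11: 2178 + 244 = 2422
Selection 12: 2422 + 244 = 2666
Selection 13: 2666 + 244 = 2910
Selection 14: 2910 + 244 = 3154
Selection 15: 3154 + 244 = 3398
Selection 16: 3398 + 244 = 3642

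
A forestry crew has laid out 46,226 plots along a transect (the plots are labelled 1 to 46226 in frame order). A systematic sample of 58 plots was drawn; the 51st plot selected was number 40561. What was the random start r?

711

k = 46226/58 = 797
r = 40561 − (51−1)×797 = 40561 − 39850 = 711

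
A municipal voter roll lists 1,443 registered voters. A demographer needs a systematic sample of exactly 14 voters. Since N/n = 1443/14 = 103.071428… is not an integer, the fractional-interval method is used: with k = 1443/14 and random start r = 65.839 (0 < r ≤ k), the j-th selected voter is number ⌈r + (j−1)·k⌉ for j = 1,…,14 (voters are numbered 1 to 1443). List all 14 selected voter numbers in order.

j=1: r + 0k = 65.839 → ⌈·⌉ = 66
j=2: r + 1k = 168.910428… → ⌈·⌉ = 169
j=3: r + 2k = 271.981857… → ⌈·⌉ = 272
j=4: r + 3k = 375.053285… → ⌈·⌉ = 376
j=5: r + 4k = 478.124714… → ⌈·⌉ = 479
j=6: r + 5k = 581.196142… → ⌈·⌉ = 582
j=7: r + 6k = 684.267571… → ⌈·⌉ = 685
j=8: r + 7k = 787.339 → ⌈·⌉ = 788
j=9: r + 8k = 890.410428… → ⌈·⌉ = 891
j=10: r + 9k = 993.481857… → ⌈·⌉ = 994
j=11: r + 10k = 1096.553285… → ⌈·⌉ = 1097
j=12: r + 11k = 1199.624714… → ⌈·⌉ = 1200
j=13: r + 12k = 1302.696142… → ⌈·⌉ = 1303
j=14: r + 13k = 1405.767571… → ⌈·⌉ = 1406

66, 169, 272, 376, 479, 582, 685, 788, 891, 994, 1097, 1200, 1303, 1406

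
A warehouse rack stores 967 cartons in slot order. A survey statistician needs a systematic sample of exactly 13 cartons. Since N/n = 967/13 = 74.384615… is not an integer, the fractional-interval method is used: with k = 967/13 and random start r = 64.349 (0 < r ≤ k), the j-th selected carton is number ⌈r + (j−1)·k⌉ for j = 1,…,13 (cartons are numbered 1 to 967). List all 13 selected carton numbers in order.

j=1: r + 0k = 64.349 → ⌈·⌉ = 65
j=2: r + 1k = 138.733615… → ⌈·⌉ = 139
j=3: r + 2k = 213.118230… → ⌈·⌉ = 214
j=4: r + 3k = 287.502846… → ⌈·⌉ = 288
j=5: r + 4k = 361.887461… → ⌈·⌉ = 362
j=6: r + 5k = 436.272076… → ⌈·⌉ = 437
j=7: r + 6k = 510.656692… → ⌈·⌉ = 511
j=8: r + 7k = 585.041307… → ⌈·⌉ = 586
j=9: r + 8k = 659.425923… → ⌈·⌉ = 660
j=10: r + 9k = 733.810538… → ⌈·⌉ = 734
j=11: r + 10k = 808.195153… → ⌈·⌉ = 809
j=12: r + 11k = 882.579769… → ⌈·⌉ = 883
j=13: r + 12k = 956.964384… → ⌈·⌉ = 957

65, 139, 214, 288, 362, 437, 511, 586, 660, 734, 809, 883, 957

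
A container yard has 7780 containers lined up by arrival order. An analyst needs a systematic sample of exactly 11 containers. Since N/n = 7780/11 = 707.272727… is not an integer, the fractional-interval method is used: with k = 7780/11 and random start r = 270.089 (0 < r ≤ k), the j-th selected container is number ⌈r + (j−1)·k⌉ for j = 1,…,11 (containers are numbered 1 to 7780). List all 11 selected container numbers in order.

j=1: r + 0k = 270.089 → ⌈·⌉ = 271
j=2: r + 1k = 977.361727… → ⌈·⌉ = 978
j=3: r + 2k = 1684.634454… → ⌈·⌉ = 1685
j=4: r + 3k = 2391.907181… → ⌈·⌉ = 2392
j=5: r + 4k = 3099.179909… → ⌈·⌉ = 3100
j=6: r + 5k = 3806.452636… → ⌈·⌉ = 3807
j=7: r + 6k = 4513.725363… → ⌈·⌉ = 4514
j=8: r + 7k = 5220.998090… → ⌈·⌉ = 5221
j=9: r + 8k = 5928.270818… → ⌈·⌉ = 5929
j=10: r + 9k = 6635.543545… → ⌈·⌉ = 6636
j=11: r + 10k = 7342.816272… → ⌈·⌉ = 7343

271, 978, 1685, 2392, 3100, 3807, 4514, 5221, 5929, 6636, 7343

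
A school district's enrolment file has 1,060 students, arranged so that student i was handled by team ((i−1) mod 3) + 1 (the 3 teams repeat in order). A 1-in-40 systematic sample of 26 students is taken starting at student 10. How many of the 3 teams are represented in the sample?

3

Consecutive selections differ by k = 40, so their team numbers differ by 40 mod 3 = 1.
gcd(40, 3) = 1, so the sample visits 3/1 = 3 distinct residues mod 3.
Start 10 is team 1; the teams hit are 1, 2, 3.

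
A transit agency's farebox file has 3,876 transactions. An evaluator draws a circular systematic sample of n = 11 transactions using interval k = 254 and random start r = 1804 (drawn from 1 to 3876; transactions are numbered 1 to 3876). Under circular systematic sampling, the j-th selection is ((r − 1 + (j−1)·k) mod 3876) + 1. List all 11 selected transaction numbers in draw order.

1804, 2058, 2312, 2566, 2820, 3074, 3328, 3582, 3836, 214, 468

Selection 1: 1804
Selection 2: 1804 + 254 = 2058
Selection 3: 2058 + 254 = 2312
Selection 4: 2312 + 254 = 2566
Selection 5: 2566 + 254 = 2820
Selection 6: 2820 + 254 = 3074
Selection 7: 3074 + 254 = 3328
Selection 8: 3328 + 254 = 3582
Selection 9: 3582 + 254 = 3836
Selection 10: 3836 + 254 = 4090 → 4090 − 3876 = 214
Selection 11: 214 + 254 = 468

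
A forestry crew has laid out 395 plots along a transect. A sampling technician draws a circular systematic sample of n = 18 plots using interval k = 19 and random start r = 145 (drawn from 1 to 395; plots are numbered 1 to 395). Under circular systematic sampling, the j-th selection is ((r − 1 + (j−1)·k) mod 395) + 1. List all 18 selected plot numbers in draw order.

Selection 1: 145
Selection 2: 145 + 19 = 164
Selection 3: 164 + 19 = 183
Selection 4: 183 + 19 = 202
Selection 5: 202 + 19 = 221
Selection 6: 221 + 19 = 240
Selection 7: 240 + 19 = 259
Selection 8: 259 + 19 = 278
Selection 9: 278 + 19 = 297
Selection 10: 297 + 19 = 316
Selection 11: 316 + 19 = 335
Selection 12: 335 + 19 = 354
Selection 13: 354 + 19 = 373
Selection 14: 373 + 19 = 392
Selection 15: 392 + 19 = 411 → 411 − 395 = 16
Selection 16: 16 + 19 = 35
Selection 17: 35 + 19 = 54
Selection 18: 54 + 19 = 73

145, 164, 183, 202, 221, 240, 259, 278, 297, 316, 335, 354, 373, 392, 16, 35, 54, 73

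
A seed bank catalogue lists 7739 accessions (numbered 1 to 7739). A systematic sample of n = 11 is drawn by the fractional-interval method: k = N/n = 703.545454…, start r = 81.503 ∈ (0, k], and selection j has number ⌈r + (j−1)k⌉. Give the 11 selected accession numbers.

j=1: r + 0k = 81.503 → ⌈·⌉ = 82
j=2: r + 1k = 785.048454… → ⌈·⌉ = 786
j=3: r + 2k = 1488.593909… → ⌈·⌉ = 1489
j=4: r + 3k = 2192.139363… → ⌈·⌉ = 2193
j=5: r + 4k = 2895.684818… → ⌈·⌉ = 2896
j=6: r + 5k = 3599.230272… → ⌈·⌉ = 3600
j=7: r + 6k = 4302.775727… → ⌈·⌉ = 4303
j=8: r + 7k = 5006.321181… → ⌈·⌉ = 5007
j=9: r + 8k = 5709.866636… → ⌈·⌉ = 5710
j=10: r + 9k = 6413.412090… → ⌈·⌉ = 6414
j=11: r + 10k = 7116.957545… → ⌈·⌉ = 7117

82, 786, 1489, 2193, 2896, 3600, 4303, 5007, 5710, 6414, 7117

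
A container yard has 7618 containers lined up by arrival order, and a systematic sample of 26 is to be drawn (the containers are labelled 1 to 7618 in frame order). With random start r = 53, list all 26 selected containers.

53, 346, 639, 932, 1225, 1518, 1811, 2104, 2397, 2690, 2983, 3276, 3569, 3862, 4155, 4448, 4741, 5034, 5327, 5620, 5913, 6206, 6499, 6792, 7085, 7378

k = N/n = 7618/26 = 293
container 1: 53
container 2: 53 + 293 = 346
container 3: 346 + 293 = 639
container 4: 639 + 293 = 932
container 5: 932 + 293 = 1225
container 6: 1225 + 293 = 1518
container 7: 1518 + 293 = 1811
container 8: 1811 + 293 = 2104
container 9: 2104 + 293 = 2397
container 10: 2397 + 293 = 2690
container 11: 2690 + 293 = 2983
container 12: 2983 + 293 = 3276
container 13: 3276 + 293 = 3569
container 14: 3569 + 293 = 3862
container 15: 3862 + 293 = 4155
container 16: 4155 + 293 = 4448
container 17: 4448 + 293 = 4741
container 18: 4741 + 293 = 5034
container 19: 5034 + 293 = 5327
container 20: 5327 + 293 = 5620
container 21: 5620 + 293 = 5913
container 22: 5913 + 293 = 6206
container 23: 6206 + 293 = 6499
container 24: 6499 + 293 = 6792
container 25: 6792 + 293 = 7085
container 26: 7085 + 293 = 7378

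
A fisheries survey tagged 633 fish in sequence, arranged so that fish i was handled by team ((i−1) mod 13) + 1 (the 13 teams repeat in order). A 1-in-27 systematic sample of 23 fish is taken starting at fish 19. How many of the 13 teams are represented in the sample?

Consecutive selections differ by k = 27, so their team numbers differ by 27 mod 13 = 1.
gcd(27, 13) = 1, so the sample visits 13/1 = 13 distinct residues mod 13.
Start 19 is team 6; the teams hit are 1, 2, 3, 4, 5, 6, 7, 8, 9, 10, 11, 12, 13.

13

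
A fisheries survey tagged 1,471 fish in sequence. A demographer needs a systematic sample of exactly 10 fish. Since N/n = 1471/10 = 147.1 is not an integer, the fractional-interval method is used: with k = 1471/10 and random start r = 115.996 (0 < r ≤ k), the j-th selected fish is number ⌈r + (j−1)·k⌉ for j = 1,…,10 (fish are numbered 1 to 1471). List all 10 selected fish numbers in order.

j=1: r + 0k = 115.996 → ⌈·⌉ = 116
j=2: r + 1k = 263.096 → ⌈·⌉ = 264
j=3: r + 2k = 410.196 → ⌈·⌉ = 411
j=4: r + 3k = 557.296 → ⌈·⌉ = 558
j=5: r + 4k = 704.396 → ⌈·⌉ = 705
j=6: r + 5k = 851.496 → ⌈·⌉ = 852
j=7: r + 6k = 998.596 → ⌈·⌉ = 999
j=8: r + 7k = 1145.696 → ⌈·⌉ = 1146
j=9: r + 8k = 1292.796 → ⌈·⌉ = 1293
j=10: r + 9k = 1439.896 → ⌈·⌉ = 1440

116, 264, 411, 558, 705, 852, 999, 1146, 1293, 1440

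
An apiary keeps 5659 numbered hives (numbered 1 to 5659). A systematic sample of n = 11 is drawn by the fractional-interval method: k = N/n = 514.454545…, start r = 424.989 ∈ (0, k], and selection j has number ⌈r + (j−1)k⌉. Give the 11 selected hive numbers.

425, 940, 1454, 1969, 2483, 2998, 3512, 4027, 4541, 5056, 5570

j=1: r + 0k = 424.989 → ⌈·⌉ = 425
j=2: r + 1k = 939.443545… → ⌈·⌉ = 940
j=3: r + 2k = 1453.898090… → ⌈·⌉ = 1454
j=4: r + 3k = 1968.352636… → ⌈·⌉ = 1969
j=5: r + 4k = 2482.807181… → ⌈·⌉ = 2483
j=6: r + 5k = 2997.261727… → ⌈·⌉ = 2998
j=7: r + 6k = 3511.716272… → ⌈·⌉ = 3512
j=8: r + 7k = 4026.170818… → ⌈·⌉ = 4027
j=9: r + 8k = 4540.625363… → ⌈·⌉ = 4541
j=10: r + 9k = 5055.079909… → ⌈·⌉ = 5056
j=11: r + 10k = 5569.534454… → ⌈·⌉ = 5570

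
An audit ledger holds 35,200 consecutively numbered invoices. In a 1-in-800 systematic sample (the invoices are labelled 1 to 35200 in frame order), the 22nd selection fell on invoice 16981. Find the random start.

k = 800
r = 16981 − (22−1)×800 = 16981 − 16800 = 181

181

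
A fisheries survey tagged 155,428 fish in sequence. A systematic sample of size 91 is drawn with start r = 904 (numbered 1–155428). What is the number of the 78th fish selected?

k = 155428/91 = 1708
78th selection = r + (78−1)·k = 904 + 77×1708 = 904 + 131516 = 132420

132420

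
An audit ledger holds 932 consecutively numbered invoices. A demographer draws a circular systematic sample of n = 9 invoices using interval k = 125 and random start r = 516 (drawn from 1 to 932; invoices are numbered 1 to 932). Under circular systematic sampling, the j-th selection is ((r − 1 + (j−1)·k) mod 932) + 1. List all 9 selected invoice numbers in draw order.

516, 641, 766, 891, 84, 209, 334, 459, 584

Selection 1: 516
Selection 2: 516 + 125 = 641
Selection 3: 641 + 125 = 766
Selection 4: 766 + 125 = 891
Selection 5: 891 + 125 = 1016 → 1016 − 932 = 84
Selection 6: 84 + 125 = 209
Selection 7: 209 + 125 = 334
Selection 8: 334 + 125 = 459
Selection 9: 459 + 125 = 584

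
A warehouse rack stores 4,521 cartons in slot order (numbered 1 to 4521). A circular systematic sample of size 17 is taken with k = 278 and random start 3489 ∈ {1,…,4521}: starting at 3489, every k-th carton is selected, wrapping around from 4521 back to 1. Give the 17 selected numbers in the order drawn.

Selection 1: 3489
Selection 2: 3489 + 278 = 3767
Selection 3: 3767 + 278 = 4045
Selection 4: 4045 + 278 = 4323
Selection 5: 4323 + 278 = 4601 → 4601 − 4521 = 80
Selection 6: 80 + 278 = 358
Selection 7: 358 + 278 = 636
Selection 8: 636 + 278 = 914
Selection 9: 914 + 278 = 1192
Selection 10: 1192 + 278 = 1470
Selection 11: 1470 + 278 = 1748
Selection 12: 1748 + 278 = 2026
Selection 13: 2026 + 278 = 2304
Selection 14: 2304 + 278 = 2582
Selection 15: 2582 + 278 = 2860
Selection 16: 2860 + 278 = 3138
Selection 17: 3138 + 278 = 3416

3489, 3767, 4045, 4323, 80, 358, 636, 914, 1192, 1470, 1748, 2026, 2304, 2582, 2860, 3138, 3416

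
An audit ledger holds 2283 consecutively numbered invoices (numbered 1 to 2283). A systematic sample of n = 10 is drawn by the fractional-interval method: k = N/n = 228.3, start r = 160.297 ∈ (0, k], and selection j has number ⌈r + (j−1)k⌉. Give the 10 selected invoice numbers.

j=1: r + 0k = 160.297 → ⌈·⌉ = 161
j=2: r + 1k = 388.597 → ⌈·⌉ = 389
j=3: r + 2k = 616.897 → ⌈·⌉ = 617
j=4: r + 3k = 845.197 → ⌈·⌉ = 846
j=5: r + 4k = 1073.497 → ⌈·⌉ = 1074
j=6: r + 5k = 1301.797 → ⌈·⌉ = 1302
j=7: r + 6k = 1530.097 → ⌈·⌉ = 1531
j=8: r + 7k = 1758.397 → ⌈·⌉ = 1759
j=9: r + 8k = 1986.697 → ⌈·⌉ = 1987
j=10: r + 9k = 2214.997 → ⌈·⌉ = 2215

161, 389, 617, 846, 1074, 1302, 1531, 1759, 1987, 2215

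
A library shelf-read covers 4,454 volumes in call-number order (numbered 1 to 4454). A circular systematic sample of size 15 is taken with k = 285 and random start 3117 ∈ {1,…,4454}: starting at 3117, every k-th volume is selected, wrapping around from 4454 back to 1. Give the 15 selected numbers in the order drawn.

3117, 3402, 3687, 3972, 4257, 88, 373, 658, 943, 1228, 1513, 1798, 2083, 2368, 2653

Selection 1: 3117
Selection 2: 3117 + 285 = 3402
Selection 3: 3402 + 285 = 3687
Selection 4: 3687 + 285 = 3972
Selection 5: 3972 + 285 = 4257
Selection 6: 4257 + 285 = 4542 → 4542 − 4454 = 88
Selection 7: 88 + 285 = 373
Selection 8: 373 + 285 = 658
Selection 9: 658 + 285 = 943
Selection 10: 943 + 285 = 1228
Selection 11: 1228 + 285 = 1513
Selection 12: 1513 + 285 = 1798
Selection 13: 1798 + 285 = 2083
Selection 14: 2083 + 285 = 2368
Selection 15: 2368 + 285 = 2653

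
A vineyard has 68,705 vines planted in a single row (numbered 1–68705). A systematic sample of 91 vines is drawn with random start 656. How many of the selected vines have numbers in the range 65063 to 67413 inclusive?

k = 68705/91 = 755
First selection ≥ 65063: 656 + ⌈(65063−656)/755⌉·755 = 656 + 86×755 = 65586
Last selection ≤ 67413: 656 + ⌊(67413−656)/755⌋·755 = 656 + 88×755 = 67096
Count = 88 − 86 + 1 = 3

3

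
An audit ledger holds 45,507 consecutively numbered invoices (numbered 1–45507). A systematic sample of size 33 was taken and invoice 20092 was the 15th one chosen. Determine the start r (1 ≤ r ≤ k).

k = 45507/33 = 1379
r = 20092 − (15−1)×1379 = 20092 − 19306 = 786

786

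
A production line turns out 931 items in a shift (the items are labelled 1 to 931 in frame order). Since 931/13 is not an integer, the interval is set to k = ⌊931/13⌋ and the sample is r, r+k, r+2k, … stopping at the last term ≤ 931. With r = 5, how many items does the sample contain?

14

k = ⌊931/13⌋ = 71
Achieved size = ⌊(931 − 5)/71⌋ + 1 = ⌊926/71⌋ + 1 = 13 + 1 = 14
(last selection: 5 + 13×71 = 928 ≤ 931; next would be 999 > 931)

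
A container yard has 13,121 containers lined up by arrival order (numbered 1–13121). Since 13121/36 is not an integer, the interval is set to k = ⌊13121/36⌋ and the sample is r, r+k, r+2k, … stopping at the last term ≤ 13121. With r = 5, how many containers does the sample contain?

37

k = ⌊13121/36⌋ = 364
Achieved size = ⌊(13121 − 5)/364⌋ + 1 = ⌊13116/364⌋ + 1 = 36 + 1 = 37
(last selection: 5 + 36×364 = 13109 ≤ 13121; next would be 13473 > 13121)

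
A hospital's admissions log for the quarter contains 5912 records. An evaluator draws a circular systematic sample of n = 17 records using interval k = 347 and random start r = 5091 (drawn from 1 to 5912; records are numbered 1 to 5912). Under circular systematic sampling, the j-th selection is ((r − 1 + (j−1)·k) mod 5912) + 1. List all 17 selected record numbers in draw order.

Selection 1: 5091
Selection 2: 5091 + 347 = 5438
Selection 3: 5438 + 347 = 5785
Selection 4: 5785 + 347 = 6132 → 6132 − 5912 = 220
Selection 5: 220 + 347 = 567
Selection 6: 567 + 347 = 914
Selection 7: 914 + 347 = 1261
Selection 8: 1261 + 347 = 1608
Selection 9: 1608 + 347 = 1955
Selection 10: 1955 + 347 = 2302
Selection 11: 2302 + 347 = 2649
Selection 12: 2649 + 347 = 2996
Selection 13: 2996 + 347 = 3343
Selection 14: 3343 + 347 = 3690
Selection 15: 3690 + 347 = 4037
Selection 16: 4037 + 347 = 4384
Selection 17: 4384 + 347 = 4731

5091, 5438, 5785, 220, 567, 914, 1261, 1608, 1955, 2302, 2649, 2996, 3343, 3690, 4037, 4384, 4731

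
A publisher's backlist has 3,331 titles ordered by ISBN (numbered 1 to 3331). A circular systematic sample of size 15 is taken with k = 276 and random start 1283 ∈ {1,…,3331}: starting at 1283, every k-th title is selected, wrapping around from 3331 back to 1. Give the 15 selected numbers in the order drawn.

Selection 1: 1283
Selection 2: 1283 + 276 = 1559
Selection 3: 1559 + 276 = 1835
Selection 4: 1835 + 276 = 2111
Selection 5: 2111 + 276 = 2387
Selection 6: 2387 + 276 = 2663
Selection 7: 2663 + 276 = 2939
Selection 8: 2939 + 276 = 3215
Selection 9: 3215 + 276 = 3491 → 3491 − 3331 = 160
Selection 10: 160 + 276 = 436
Selection 11: 436 + 276 = 712
Selection 12: 712 + 276 = 988
Selection 13: 988 + 276 = 1264
Selection 14: 1264 + 276 = 1540
Selection 15: 1540 + 276 = 1816

1283, 1559, 1835, 2111, 2387, 2663, 2939, 3215, 160, 436, 712, 988, 1264, 1540, 1816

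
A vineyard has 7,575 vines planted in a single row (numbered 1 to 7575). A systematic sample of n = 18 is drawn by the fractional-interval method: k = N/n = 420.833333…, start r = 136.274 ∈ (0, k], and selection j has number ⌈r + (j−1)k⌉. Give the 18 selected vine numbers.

j=1: r + 0k = 136.274 → ⌈·⌉ = 137
j=2: r + 1k = 557.107333… → ⌈·⌉ = 558
j=3: r + 2k = 977.940666… → ⌈·⌉ = 978
j=4: r + 3k = 1398.774 → ⌈·⌉ = 1399
j=5: r + 4k = 1819.607333… → ⌈·⌉ = 1820
j=6: r + 5k = 2240.440666… → ⌈·⌉ = 2241
j=7: r + 6k = 2661.274 → ⌈·⌉ = 2662
j=8: r + 7k = 3082.107333… → ⌈·⌉ = 3083
j=9: r + 8k = 3502.940666… → ⌈·⌉ = 3503
j=10: r + 9k = 3923.774 → ⌈·⌉ = 3924
j=11: r + 10k = 4344.607333… → ⌈·⌉ = 4345
j=12: r + 11k = 4765.440666… → ⌈·⌉ = 4766
j=13: r + 12k = 5186.274 → ⌈·⌉ = 5187
j=14: r + 13k = 5607.107333… → ⌈·⌉ = 5608
j=15: r + 14k = 6027.940666… → ⌈·⌉ = 6028
j=16: r + 15k = 6448.774 → ⌈·⌉ = 6449
j=17: r + 16k = 6869.607333… → ⌈·⌉ = 6870
j=18: r + 17k = 7290.440666… → ⌈·⌉ = 7291

137, 558, 978, 1399, 1820, 2241, 2662, 3083, 3503, 3924, 4345, 4766, 5187, 5608, 6028, 6449, 6870, 7291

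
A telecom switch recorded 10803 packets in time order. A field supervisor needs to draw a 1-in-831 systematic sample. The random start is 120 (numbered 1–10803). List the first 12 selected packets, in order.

packet 1: 120
packet 2: 120 + 831 = 951
packet 3: 951 + 831 = 1782
packet 4: 1782 + 831 = 2613
packet 5: 2613 + 831 = 3444
packet 6: 3444 + 831 = 4275
packet 7: 4275 + 831 = 5106
packet 8: 5106 + 831 = 5937
packet 9: 5937 + 831 = 6768
packet 10: 6768 + 831 = 7599
packet 11: 7599 + 831 = 8430
packet 12: 8430 + 831 = 9261

120, 951, 1782, 2613, 3444, 4275, 5106, 5937, 6768, 7599, 8430, 9261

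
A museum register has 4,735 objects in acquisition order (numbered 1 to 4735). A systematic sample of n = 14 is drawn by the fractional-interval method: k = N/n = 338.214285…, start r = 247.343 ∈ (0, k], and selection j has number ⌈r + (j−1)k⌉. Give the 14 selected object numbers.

248, 586, 924, 1262, 1601, 1939, 2277, 2615, 2954, 3292, 3630, 3968, 4306, 4645

j=1: r + 0k = 247.343 → ⌈·⌉ = 248
j=2: r + 1k = 585.557285… → ⌈·⌉ = 586
j=3: r + 2k = 923.771571… → ⌈·⌉ = 924
j=4: r + 3k = 1261.985857… → ⌈·⌉ = 1262
j=5: r + 4k = 1600.200142… → ⌈·⌉ = 1601
j=6: r + 5k = 1938.414428… → ⌈·⌉ = 1939
j=7: r + 6k = 2276.628714… → ⌈·⌉ = 2277
j=8: r + 7k = 2614.843 → ⌈·⌉ = 2615
j=9: r + 8k = 2953.057285… → ⌈·⌉ = 2954
j=10: r + 9k = 3291.271571… → ⌈·⌉ = 3292
j=11: r + 10k = 3629.485857… → ⌈·⌉ = 3630
j=12: r + 11k = 3967.700142… → ⌈·⌉ = 3968
j=13: r + 12k = 4305.914428… → ⌈·⌉ = 4306
j=14: r + 13k = 4644.128714… → ⌈·⌉ = 4645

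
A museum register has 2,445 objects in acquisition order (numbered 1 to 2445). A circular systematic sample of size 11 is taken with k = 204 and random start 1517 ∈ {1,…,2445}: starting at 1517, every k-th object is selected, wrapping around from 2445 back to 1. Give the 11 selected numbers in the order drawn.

Selection 1: 1517
Selection 2: 1517 + 204 = 1721
Selection 3: 1721 + 204 = 1925
Selection 4: 1925 + 204 = 2129
Selection 5: 2129 + 204 = 2333
Selection 6: 2333 + 204 = 2537 → 2537 − 2445 = 92
Selection 7: 92 + 204 = 296
Selection 8: 296 + 204 = 500
Selection 9: 500 + 204 = 704
Selection 10: 704 + 204 = 908
Selection 11: 908 + 204 = 1112

1517, 1721, 1925, 2129, 2333, 92, 296, 500, 704, 908, 1112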